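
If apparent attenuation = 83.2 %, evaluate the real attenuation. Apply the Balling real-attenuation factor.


RA = AA · 0.8192
RA = 83.2 · 0.8192

68.1574 %


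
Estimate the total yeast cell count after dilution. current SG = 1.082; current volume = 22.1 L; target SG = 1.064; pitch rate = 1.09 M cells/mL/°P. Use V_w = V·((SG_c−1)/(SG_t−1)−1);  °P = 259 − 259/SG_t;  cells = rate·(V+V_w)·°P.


V_w = 22.1·((1.082−1)/(1.064−1)−1) = 6.2156
V_final = 22.1 + 6.2156 = 28.3156
°P = 259 − 259/1.064 = 15.5789
cells = 1.09·28.3156·15.5789

480.8291 billion cells


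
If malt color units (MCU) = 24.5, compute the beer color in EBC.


SRM = 1.4922·MCU^0.6859;  EBC = SRM·1.97
SRM = 1.4922·24.5^0.6859 = 13.3862
EBC = 13.3862·1.97

26.3707 EBC


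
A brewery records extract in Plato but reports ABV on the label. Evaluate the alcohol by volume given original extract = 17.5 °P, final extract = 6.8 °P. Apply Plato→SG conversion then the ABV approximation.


SG = 259/(259 − P);  ABV = (OG − FG)·131.25
OG = 259/(259 − 17.5) = 1.0725
FG = 259/(259 − 6.8) = 1.0270
ABV = (1.0725 − 1.0270)·131.25

5.9720 % ABV


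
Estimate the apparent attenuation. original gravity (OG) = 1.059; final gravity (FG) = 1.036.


AA = (OG − FG)/(OG − 1) · 100
AA = (1.059 − 1.036)/(1.059 − 1) · 100

38.9831 %


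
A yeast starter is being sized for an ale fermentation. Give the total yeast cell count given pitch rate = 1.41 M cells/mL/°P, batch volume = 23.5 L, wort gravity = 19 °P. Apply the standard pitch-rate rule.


cells (billions) = rate · V_L · °P
cells = 1.41 · 23.5 · 19

629.5650 billion cells


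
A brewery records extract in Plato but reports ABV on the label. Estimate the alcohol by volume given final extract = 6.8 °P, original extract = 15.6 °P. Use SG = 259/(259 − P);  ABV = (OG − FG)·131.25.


OG = 259/(259 − 15.6) = 1.0641
FG = 259/(259 − 6.8) = 1.0270
ABV = (1.0641 − 1.0270)·131.25

4.8732 % ABV


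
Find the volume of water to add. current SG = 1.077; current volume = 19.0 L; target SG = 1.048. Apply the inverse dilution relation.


V_water = V·((SG_curr − 1)/(SG_target − 1) − 1)
V_water = 19.0·((1.077 − 1)/(1.048 − 1) − 1)

11.4792 L


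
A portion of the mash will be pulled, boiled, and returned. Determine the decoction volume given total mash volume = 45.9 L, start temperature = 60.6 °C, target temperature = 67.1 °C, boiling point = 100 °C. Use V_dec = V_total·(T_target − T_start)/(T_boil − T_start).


V_dec = 45.9·(67.1 − 60.6)/(100 − 60.6)

7.5723 L


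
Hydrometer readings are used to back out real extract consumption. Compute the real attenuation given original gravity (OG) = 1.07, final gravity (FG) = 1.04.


AA = (OG−FG)/(OG−1)·100;  RA = AA·0.8192
AA = (1.07 − 1.04)/(1.07 − 1)·100 = 42.8571
RA = 42.8571·0.8192

35.1086 %


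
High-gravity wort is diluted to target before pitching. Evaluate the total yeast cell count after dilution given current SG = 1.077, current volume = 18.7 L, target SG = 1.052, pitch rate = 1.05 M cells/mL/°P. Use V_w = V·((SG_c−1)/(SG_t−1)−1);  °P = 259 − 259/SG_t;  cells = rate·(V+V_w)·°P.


V_w = 18.7·((1.077−1)/(1.052−1)−1) = 8.9904
V_final = 18.7 + 8.9904 = 27.6904
°P = 259 − 259/1.052 = 12.8023
cells = 1.05·27.6904·12.8023

372.2251 billion cells


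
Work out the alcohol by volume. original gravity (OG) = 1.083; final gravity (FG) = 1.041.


ABV = (OG − FG) · 131.25
ABV = (1.083 − 1.041) · 131.25

5.5125 % ABV


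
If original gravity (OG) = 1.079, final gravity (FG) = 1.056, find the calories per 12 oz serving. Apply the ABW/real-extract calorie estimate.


ABW = (OG−FG)·131.25·0.79/FG;  °P = 259 − 259/SG (for OG→OE and FG→AE);  RE = 0.1808·OE + 0.8192·AE;  Cal = (6.9·ABW + 4·(RE−0.1))·FG·3.55
ABW = (1.079 − 1.056)·131.25·0.79/1.056 = 2.2583
OE = 259 − 259/1.079 = 18.9629 °P
AE = 259 − 259/1.056 = 13.7348 °P
RE = 0.1808·18.9629 + 0.8192·13.7348 = 14.6801 °P
Cal = (6.9·2.2583 + 4·(14.6801−0.1))·1.056·3.55

277.0473 kcal


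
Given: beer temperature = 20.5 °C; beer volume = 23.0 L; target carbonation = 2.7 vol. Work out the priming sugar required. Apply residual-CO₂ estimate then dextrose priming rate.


residual = 14.695·(0.01821 + 0.09011·e^(−0.04·T));  sugar = (target − residual)·4.0·V
residual = 14.695·(0.01821 + 0.09011·e^(−0.04·20.5)) = 0.8508
sugar = (2.7 − 0.8508)·4.0·23.0

170.1263 g


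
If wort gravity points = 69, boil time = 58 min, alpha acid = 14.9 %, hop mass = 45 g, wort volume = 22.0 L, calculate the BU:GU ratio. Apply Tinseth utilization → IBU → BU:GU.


U = 1.65·0.000125^(GP/1000)·(1−e^(−0.04t))/4.15;  IBU = (α/100)·m·U·1000/V;  BU:GU = IBU/GP
U = 1.65·0.000125^(69/1000)·(1−e^(−0.04·58))/4.15 = 0.1928
IBU = (14.9/100)·45·0.1928·1000/22.0 = 58.7724
BU:GU = 58.7724/69

0.8518


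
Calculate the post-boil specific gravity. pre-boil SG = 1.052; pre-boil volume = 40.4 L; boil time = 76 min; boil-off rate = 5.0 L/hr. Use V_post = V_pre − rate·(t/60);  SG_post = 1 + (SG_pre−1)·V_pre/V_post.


V_post = 40.4 − 5.0·(76/60) = 34.0667
SG_post = 1 + (1.052 − 1)·40.4/34.0667

1.0617


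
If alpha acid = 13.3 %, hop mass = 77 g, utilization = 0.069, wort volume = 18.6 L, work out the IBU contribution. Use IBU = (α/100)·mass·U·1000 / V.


IBU = (13.3/100)·77·0.069·1000 / 18.6

37.9908 IBU


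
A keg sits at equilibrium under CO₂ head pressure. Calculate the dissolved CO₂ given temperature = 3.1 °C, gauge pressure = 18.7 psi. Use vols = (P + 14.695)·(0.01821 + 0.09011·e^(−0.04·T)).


vols = (18.7 + 14.695)·(0.01821 + 0.09011·e^(−0.04·3.1))

3.2664 volumes


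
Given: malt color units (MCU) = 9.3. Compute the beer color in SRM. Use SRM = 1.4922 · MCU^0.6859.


SRM = 1.4922 · 9.3^0.6859

6.8883 SRM


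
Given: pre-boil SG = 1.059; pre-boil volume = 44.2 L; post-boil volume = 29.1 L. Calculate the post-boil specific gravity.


SG_post = 1 + (SG_pre − 1)·V_pre/V_post
pts_pre = (1.059 − 1)·1000 = 59.0000
pts_post = 59.0000·44.2/29.1 = 89.6151
SG_post = 1 + 89.6151/1000

1.0896


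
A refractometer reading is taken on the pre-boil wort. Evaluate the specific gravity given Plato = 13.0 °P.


SG = 259/(259 − P)
SG = 259/(259 − 13.0)

1.0528


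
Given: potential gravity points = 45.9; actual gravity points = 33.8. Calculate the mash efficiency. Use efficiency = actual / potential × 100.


efficiency = 33.8 / 45.9 × 100

73.6383 %


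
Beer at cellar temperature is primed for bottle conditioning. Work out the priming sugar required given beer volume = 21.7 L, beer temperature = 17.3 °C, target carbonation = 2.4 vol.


residual = 14.695·(0.01821 + 0.09011·e^(−0.04·T));  sugar = (target − residual)·4.0·V
residual = 14.695·(0.01821 + 0.09011·e^(−0.04·17.3)) = 0.9304
sugar = (2.4 − 0.9304)·4.0·21.7

127.5579 g


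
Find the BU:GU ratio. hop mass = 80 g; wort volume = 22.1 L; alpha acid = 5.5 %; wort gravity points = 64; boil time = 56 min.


U = 1.65·0.000125^(GP/1000)·(1−e^(−0.04t))/4.15;  IBU = (α/100)·m·U·1000/V;  BU:GU = IBU/GP
U = 1.65·0.000125^(64/1000)·(1−e^(−0.04·56))/4.15 = 0.1999
IBU = (5.5/100)·80·0.1999·1000/22.1 = 39.7936
BU:GU = 39.7936/64

0.6218


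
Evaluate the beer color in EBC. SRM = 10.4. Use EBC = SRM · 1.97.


EBC = 10.4 · 1.97

20.4880 EBC


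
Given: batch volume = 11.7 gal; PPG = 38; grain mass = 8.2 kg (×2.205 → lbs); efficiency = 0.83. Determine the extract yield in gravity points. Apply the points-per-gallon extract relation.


points = lbs × PPG × eff / vol
lbs = 8.2 × 2.205 = 18.0810
points = 18.0810 × 38 × 0.83 / 11.7

48.7414 points


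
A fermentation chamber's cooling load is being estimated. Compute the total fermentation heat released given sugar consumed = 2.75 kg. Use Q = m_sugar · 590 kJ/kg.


Q = 2.75 · 590

1622.5000 kJ


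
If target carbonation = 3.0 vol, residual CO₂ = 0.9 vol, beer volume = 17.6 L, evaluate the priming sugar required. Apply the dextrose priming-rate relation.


sugar = (target − residual)·4.0·V
sugar = (3.0 − 0.9)·4.0·17.6

147.8400 g


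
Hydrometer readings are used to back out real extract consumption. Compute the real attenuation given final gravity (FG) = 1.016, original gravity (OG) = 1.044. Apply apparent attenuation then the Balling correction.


AA = (OG−FG)/(OG−1)·100;  RA = AA·0.8192
AA = (1.044 − 1.016)/(1.044 − 1)·100 = 63.6364
RA = 63.6364·0.8192

52.1309 %


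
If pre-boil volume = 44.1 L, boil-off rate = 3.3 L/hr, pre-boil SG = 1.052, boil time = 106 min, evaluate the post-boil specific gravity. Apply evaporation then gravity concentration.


V_post = V_pre − rate·(t/60);  SG_post = 1 + (SG_pre−1)·V_pre/V_post
V_post = 44.1 − 3.3·(106/60) = 38.2700
SG_post = 1 + (1.052 − 1)·44.1/38.2700

1.0599


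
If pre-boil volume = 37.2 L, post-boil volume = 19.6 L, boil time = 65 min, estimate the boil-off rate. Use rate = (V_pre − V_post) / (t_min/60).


rate = (37.2 − 19.6) / (65/60)

16.2462 L/hr


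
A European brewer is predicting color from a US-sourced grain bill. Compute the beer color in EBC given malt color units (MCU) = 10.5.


SRM = 1.4922·MCU^0.6859;  EBC = SRM·1.97
SRM = 1.4922·10.5^0.6859 = 7.4862
EBC = 7.4862·1.97

14.7478 EBC


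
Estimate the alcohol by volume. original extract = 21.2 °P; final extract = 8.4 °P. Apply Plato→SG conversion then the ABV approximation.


SG = 259/(259 − P);  ABV = (OG − FG)·131.25
OG = 259/(259 − 21.2) = 1.0892
FG = 259/(259 − 8.4) = 1.0335
ABV = (1.0892 − 1.0335)·131.25

7.3016 % ABV


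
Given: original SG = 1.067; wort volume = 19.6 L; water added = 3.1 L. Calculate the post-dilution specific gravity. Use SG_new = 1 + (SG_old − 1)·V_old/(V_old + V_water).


pts = (1.067 − 1)·1000·19.6/(19.6 + 3.1) = 57.8502
SG_new = 1 + 57.8502/1000

1.0579


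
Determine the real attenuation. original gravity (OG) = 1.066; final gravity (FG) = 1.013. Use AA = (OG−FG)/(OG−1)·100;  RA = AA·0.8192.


AA = (1.066 − 1.013)/(1.066 − 1)·100 = 80.3030
RA = 80.3030·0.8192

65.7842 %


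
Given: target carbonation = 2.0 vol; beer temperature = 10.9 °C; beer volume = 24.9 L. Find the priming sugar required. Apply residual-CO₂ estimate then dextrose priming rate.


residual = 14.695·(0.01821 + 0.09011·e^(−0.04·T));  sugar = (target − residual)·4.0·V
residual = 14.695·(0.01821 + 0.09011·e^(−0.04·10.9)) = 1.1238
sugar = (2.0 − 1.1238)·4.0·24.9

87.2670 g


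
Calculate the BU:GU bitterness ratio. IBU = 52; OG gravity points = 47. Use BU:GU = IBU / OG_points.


BU:GU = 52 / 47

1.1064


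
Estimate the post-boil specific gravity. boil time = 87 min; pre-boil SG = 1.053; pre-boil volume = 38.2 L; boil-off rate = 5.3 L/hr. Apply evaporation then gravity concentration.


V_post = V_pre − rate·(t/60);  SG_post = 1 + (SG_pre−1)·V_pre/V_post
V_post = 38.2 − 5.3·(87/60) = 30.5150
SG_post = 1 + (1.053 − 1)·38.2/30.5150

1.0663


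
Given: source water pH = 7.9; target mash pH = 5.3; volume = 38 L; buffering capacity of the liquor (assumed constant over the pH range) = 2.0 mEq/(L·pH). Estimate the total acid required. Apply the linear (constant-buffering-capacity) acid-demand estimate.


acid = buffering capacity · (pH_source − pH_target) · V
acid = 2.0 · (7.9 − 5.3) · 38

197.6000 mEq


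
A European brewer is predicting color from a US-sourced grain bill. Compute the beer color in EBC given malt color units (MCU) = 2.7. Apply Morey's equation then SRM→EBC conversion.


SRM = 1.4922·MCU^0.6859;  EBC = SRM·1.97
SRM = 1.4922·2.7^0.6859 = 2.9492
EBC = 2.9492·1.97

5.8099 EBC


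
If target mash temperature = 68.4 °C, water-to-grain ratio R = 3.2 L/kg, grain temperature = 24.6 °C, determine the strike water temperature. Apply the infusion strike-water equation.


T_strike = (0.41/R)·(T_mash − T_grain) + T_mash
T_strike = (0.41/3.2)·(68.4 − 24.6) + 68.4

74.0119 °C


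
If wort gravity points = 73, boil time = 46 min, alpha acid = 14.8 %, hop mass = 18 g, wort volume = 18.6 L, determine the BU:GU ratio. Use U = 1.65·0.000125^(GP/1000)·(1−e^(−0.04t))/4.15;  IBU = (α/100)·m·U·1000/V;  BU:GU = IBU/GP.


U = 1.65·0.000125^(73/1000)·(1−e^(−0.04·46))/4.15 = 0.1735
IBU = (14.8/100)·18·0.1735·1000/18.6 = 24.8555
BU:GU = 24.8555/73

0.3405


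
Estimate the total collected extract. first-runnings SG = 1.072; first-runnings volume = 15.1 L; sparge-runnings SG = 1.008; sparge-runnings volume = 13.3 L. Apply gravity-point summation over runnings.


total = Σ (SG_i − 1)·1000·V_i
first = (1.072 − 1)·1000·15.1 = 1087.2000
sparge = (1.008 − 1)·1000·13.3 = 106.4000
total = 1087.2000 + 106.4000

1193.6000 gravity·L


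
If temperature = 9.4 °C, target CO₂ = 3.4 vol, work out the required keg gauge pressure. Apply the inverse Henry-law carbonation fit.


psi = vols/(0.01821 + 0.09011·e^(−0.04·T)) − 14.695
psi = 3.4/(0.01821 + 0.09011·e^(−0.04·9.4)) − 14.695

27.7627 psi


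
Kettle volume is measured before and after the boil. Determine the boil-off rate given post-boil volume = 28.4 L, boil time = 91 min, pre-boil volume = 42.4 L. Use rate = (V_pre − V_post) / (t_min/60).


rate = (42.4 − 28.4) / (91/60)

9.2308 L/hr


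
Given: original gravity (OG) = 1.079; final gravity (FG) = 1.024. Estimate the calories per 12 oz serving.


ABW = (OG−FG)·131.25·0.79/FG;  °P = 259 − 259/SG (for OG→OE and FG→AE);  RE = 0.1808·OE + 0.8192·AE;  Cal = (6.9·ABW + 4·(RE−0.1))·FG·3.55
ABW = (1.079 − 1.024)·131.25·0.79/1.024 = 5.5692
OE = 259 − 259/1.079 = 18.9629 °P
AE = 259 − 259/1.024 = 6.0703 °P
RE = 0.1808·18.9629 + 0.8192·6.0703 = 8.4013 °P
Cal = (6.9·5.5692 + 4·(8.4013−0.1))·1.024·3.55

260.3979 kcal


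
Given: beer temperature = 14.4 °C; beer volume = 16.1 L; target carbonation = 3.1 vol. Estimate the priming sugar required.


residual = 14.695·(0.01821 + 0.09011·e^(−0.04·T));  sugar = (target − residual)·4.0·V
residual = 14.695·(0.01821 + 0.09011·e^(−0.04·14.4)) = 1.0120
sugar = (3.1 − 1.0120)·4.0·16.1

134.4694 g


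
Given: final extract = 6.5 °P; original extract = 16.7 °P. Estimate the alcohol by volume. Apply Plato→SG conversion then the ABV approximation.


SG = 259/(259 − P);  ABV = (OG − FG)·131.25
OG = 259/(259 − 16.7) = 1.0689
FG = 259/(259 − 6.5) = 1.0257
ABV = (1.0689 − 1.0257)·131.25

5.6674 % ABV


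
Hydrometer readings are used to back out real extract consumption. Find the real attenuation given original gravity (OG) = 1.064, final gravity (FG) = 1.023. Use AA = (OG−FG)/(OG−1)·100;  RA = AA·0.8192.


AA = (1.064 − 1.023)/(1.064 − 1)·100 = 64.0625
RA = 64.0625·0.8192

52.4800 %


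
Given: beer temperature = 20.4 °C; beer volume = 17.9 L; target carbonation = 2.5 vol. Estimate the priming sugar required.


residual = 14.695·(0.01821 + 0.09011·e^(−0.04·T));  sugar = (target − residual)·4.0·V
residual = 14.695·(0.01821 + 0.09011·e^(−0.04·20.4)) = 0.8531
sugar = (2.5 − 0.8531)·4.0·17.9

117.9153 g


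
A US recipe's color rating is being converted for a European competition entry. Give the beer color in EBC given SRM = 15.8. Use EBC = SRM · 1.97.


EBC = 15.8 · 1.97

31.1260 EBC


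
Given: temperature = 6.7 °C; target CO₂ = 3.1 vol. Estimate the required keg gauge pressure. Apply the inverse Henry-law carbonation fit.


psi = vols/(0.01821 + 0.09011·e^(−0.04·T)) − 14.695
psi = 3.1/(0.01821 + 0.09011·e^(−0.04·6.7)) − 14.695

20.8816 psi


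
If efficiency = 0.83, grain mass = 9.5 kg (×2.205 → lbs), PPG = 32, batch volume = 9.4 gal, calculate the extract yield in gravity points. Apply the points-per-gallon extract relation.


points = lbs × PPG × eff / vol
lbs = 9.5 × 2.205 = 20.9475
points = 20.9475 × 32 × 0.83 / 9.4

59.1878 points


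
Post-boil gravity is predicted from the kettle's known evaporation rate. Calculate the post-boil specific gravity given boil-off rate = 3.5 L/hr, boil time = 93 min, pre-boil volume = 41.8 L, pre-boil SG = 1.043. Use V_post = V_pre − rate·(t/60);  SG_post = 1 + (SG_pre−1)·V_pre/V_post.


V_post = 41.8 − 3.5·(93/60) = 36.3750
SG_post = 1 + (1.043 − 1)·41.8/36.3750

1.0494


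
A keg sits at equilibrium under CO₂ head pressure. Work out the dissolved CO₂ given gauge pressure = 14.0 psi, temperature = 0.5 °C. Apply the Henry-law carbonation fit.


vols = (P + 14.695)·(0.01821 + 0.09011·e^(−0.04·T))
vols = (14.0 + 14.695)·(0.01821 + 0.09011·e^(−0.04·0.5))

3.0570 volumes


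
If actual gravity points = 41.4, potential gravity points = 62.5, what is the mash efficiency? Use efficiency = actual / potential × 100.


efficiency = 41.4 / 62.5 × 100

66.2400 %


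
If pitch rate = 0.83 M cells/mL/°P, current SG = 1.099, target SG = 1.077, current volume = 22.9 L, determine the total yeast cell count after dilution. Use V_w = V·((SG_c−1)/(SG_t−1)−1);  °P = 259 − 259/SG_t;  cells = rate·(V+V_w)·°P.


V_w = 22.9·((1.099−1)/(1.077−1)−1) = 6.5429
V_final = 22.9 + 6.5429 = 29.4429
°P = 259 − 259/1.077 = 18.5172
cells = 0.83·29.4429·18.5172

452.5148 billion cells


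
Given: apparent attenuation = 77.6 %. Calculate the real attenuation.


RA = AA · 0.8192
RA = 77.6 · 0.8192

63.5699 %


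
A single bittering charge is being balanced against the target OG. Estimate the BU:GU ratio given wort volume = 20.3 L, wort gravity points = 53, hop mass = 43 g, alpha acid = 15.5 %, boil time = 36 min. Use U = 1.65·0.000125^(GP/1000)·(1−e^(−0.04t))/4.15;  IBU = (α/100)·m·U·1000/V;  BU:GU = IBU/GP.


U = 1.65·0.000125^(53/1000)·(1−e^(−0.04·36))/4.15 = 0.1884
IBU = (15.5/100)·43·0.1884·1000/20.3 = 61.8645
BU:GU = 61.8645/53

1.1673


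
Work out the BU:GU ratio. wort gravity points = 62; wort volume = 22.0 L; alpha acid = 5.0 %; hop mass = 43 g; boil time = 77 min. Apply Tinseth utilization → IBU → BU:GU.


U = 1.65·0.000125^(GP/1000)·(1−e^(−0.04t))/4.15;  IBU = (α/100)·m·U·1000/V;  BU:GU = IBU/GP
U = 1.65·0.000125^(62/1000)·(1−e^(−0.04·77))/4.15 = 0.2173
IBU = (5.0/100)·43·0.2173·1000/22.0 = 21.2338
BU:GU = 21.2338/62

0.3425


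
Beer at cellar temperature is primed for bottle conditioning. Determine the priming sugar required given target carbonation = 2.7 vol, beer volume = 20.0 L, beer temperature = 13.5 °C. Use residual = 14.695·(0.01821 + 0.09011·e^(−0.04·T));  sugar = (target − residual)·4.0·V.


residual = 14.695·(0.01821 + 0.09011·e^(−0.04·13.5)) = 1.0393
sugar = (2.7 − 1.0393)·4.0·20.0

132.8599 g


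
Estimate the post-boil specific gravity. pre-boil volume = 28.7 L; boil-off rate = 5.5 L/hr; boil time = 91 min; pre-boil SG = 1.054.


V_post = V_pre − rate·(t/60);  SG_post = 1 + (SG_pre−1)·V_pre/V_post
V_post = 28.7 − 5.5·(91/60) = 20.3583
SG_post = 1 + (1.054 − 1)·28.7/20.3583

1.0761


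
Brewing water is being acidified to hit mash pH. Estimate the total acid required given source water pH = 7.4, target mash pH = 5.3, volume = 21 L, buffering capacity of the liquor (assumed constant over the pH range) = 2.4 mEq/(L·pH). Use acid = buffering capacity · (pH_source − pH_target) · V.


acid = 2.4 · (7.4 − 5.3) · 21

105.8400 mEq


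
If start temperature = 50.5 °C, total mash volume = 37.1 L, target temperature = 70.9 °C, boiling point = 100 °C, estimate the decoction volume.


V_dec = V_total·(T_target − T_start)/(T_boil − T_start)
V_dec = 37.1·(70.9 − 50.5)/(100 − 50.5)

15.2897 L


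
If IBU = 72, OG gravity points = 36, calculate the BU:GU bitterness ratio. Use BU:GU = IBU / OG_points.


BU:GU = 72 / 36

2.0000


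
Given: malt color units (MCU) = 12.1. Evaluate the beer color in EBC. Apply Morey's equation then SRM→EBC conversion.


SRM = 1.4922·MCU^0.6859;  EBC = SRM·1.97
SRM = 1.4922·12.1^0.6859 = 8.2511
EBC = 8.2511·1.97

16.2546 EBC


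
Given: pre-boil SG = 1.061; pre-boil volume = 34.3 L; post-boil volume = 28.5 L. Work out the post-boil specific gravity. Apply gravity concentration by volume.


SG_post = 1 + (SG_pre − 1)·V_pre/V_post
pts_pre = (1.061 − 1)·1000 = 61.0000
pts_post = 61.0000·34.3/28.5 = 73.4140
SG_post = 1 + 73.4140/1000

1.0734


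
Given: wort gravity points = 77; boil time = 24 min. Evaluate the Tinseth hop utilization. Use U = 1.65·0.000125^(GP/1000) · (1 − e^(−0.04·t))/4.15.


bigness = 1.65·0.000125^(77/1000) = 0.8259
boil_factor = (1 − e^(−0.04·24))/4.15 = 0.1487
U = 0.8259 · 0.1487

0.1228


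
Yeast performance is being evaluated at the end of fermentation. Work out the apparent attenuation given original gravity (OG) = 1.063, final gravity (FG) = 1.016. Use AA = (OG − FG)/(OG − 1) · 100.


AA = (1.063 − 1.016)/(1.063 − 1) · 100

74.6032 %


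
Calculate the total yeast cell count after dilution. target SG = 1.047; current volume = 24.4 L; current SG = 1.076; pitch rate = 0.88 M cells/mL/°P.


V_w = V·((SG_c−1)/(SG_t−1)−1);  °P = 259 − 259/SG_t;  cells = rate·(V+V_w)·°P
V_w = 24.4·((1.076−1)/(1.047−1)−1) = 15.0553
V_final = 24.4 + 15.0553 = 39.4553
°P = 259 − 259/1.047 = 11.6266
cells = 0.88·39.4553·11.6266

403.6818 billion cells


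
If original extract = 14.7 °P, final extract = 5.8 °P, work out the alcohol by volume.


SG = 259/(259 − P);  ABV = (OG − FG)·131.25
OG = 259/(259 − 14.7) = 1.0602
FG = 259/(259 − 5.8) = 1.0229
ABV = (1.0602 − 1.0229)·131.25

4.8910 % ABV


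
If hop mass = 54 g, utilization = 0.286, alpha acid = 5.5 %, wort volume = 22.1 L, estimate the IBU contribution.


IBU = (α/100)·mass·U·1000 / V
IBU = (5.5/100)·54·0.286·1000 / 22.1

38.4353 IBU


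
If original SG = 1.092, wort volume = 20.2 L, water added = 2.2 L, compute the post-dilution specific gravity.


SG_new = 1 + (SG_old − 1)·V_old/(V_old + V_water)
pts = (1.092 − 1)·1000·20.2/(20.2 + 2.2) = 82.9643
SG_new = 1 + 82.9643/1000

1.0830


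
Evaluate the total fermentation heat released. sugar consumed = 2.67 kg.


Q = m_sugar · 590 kJ/kg
Q = 2.67 · 590

1575.3000 kJ


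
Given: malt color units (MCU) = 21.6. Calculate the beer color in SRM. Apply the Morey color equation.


SRM = 1.4922 · MCU^0.6859
SRM = 1.4922 · 21.6^0.6859

12.2780 SRM


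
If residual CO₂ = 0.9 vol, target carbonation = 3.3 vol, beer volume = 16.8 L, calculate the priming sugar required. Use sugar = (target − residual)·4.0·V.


sugar = (3.3 − 0.9)·4.0·16.8

161.2800 g


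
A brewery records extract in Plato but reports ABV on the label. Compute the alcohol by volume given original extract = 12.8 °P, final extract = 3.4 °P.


SG = 259/(259 − P);  ABV = (OG − FG)·131.25
OG = 259/(259 − 12.8) = 1.0520
FG = 259/(259 − 3.4) = 1.0133
ABV = (1.0520 − 1.0133)·131.25

5.0778 % ABV


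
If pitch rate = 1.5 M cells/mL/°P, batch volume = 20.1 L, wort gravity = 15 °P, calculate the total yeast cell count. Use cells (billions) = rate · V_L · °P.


cells = 1.5 · 20.1 · 15

452.2500 billion cells


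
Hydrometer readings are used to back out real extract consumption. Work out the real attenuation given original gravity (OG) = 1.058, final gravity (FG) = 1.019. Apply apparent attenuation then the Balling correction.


AA = (OG−FG)/(OG−1)·100;  RA = AA·0.8192
AA = (1.058 − 1.019)/(1.058 − 1)·100 = 67.2414
RA = 67.2414·0.8192

55.0841 %


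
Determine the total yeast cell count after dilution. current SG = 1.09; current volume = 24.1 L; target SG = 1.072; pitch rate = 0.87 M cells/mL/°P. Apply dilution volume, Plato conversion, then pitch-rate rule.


V_w = V·((SG_c−1)/(SG_t−1)−1);  °P = 259 − 259/SG_t;  cells = rate·(V+V_w)·°P
V_w = 24.1·((1.09−1)/(1.072−1)−1) = 6.0250
V_final = 24.1 + 6.0250 = 30.1250
°P = 259 − 259/1.072 = 17.3955
cells = 0.87·30.1250·17.3955

455.9149 billion cells


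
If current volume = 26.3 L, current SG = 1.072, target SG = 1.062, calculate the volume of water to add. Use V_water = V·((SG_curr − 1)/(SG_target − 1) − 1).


V_water = 26.3·((1.072 − 1)/(1.062 − 1) − 1)

4.2419 L


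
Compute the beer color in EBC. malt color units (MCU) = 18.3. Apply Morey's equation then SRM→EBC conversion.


SRM = 1.4922·MCU^0.6859;  EBC = SRM·1.97
SRM = 1.4922·18.3^0.6859 = 10.9583
EBC = 10.9583·1.97

21.5878 EBC


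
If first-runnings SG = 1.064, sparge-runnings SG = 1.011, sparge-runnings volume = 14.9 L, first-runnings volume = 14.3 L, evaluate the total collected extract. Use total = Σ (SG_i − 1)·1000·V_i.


first = (1.064 − 1)·1000·14.3 = 915.2000
sparge = (1.011 − 1)·1000·14.9 = 163.9000
total = 915.2000 + 163.9000

1079.1000 gravity·L


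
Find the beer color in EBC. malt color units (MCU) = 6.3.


SRM = 1.4922·MCU^0.6859;  EBC = SRM·1.97
SRM = 1.4922·6.3^0.6859 = 5.2734
EBC = 5.2734·1.97

10.3887 EBC


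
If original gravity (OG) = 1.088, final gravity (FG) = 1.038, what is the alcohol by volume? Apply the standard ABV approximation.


ABV = (OG − FG) · 131.25
ABV = (1.088 − 1.038) · 131.25

6.5625 % ABV


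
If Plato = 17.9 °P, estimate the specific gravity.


SG = 259/(259 − P)
SG = 259/(259 − 17.9)

1.0742


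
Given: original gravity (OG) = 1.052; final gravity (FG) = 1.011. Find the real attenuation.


AA = (OG−FG)/(OG−1)·100;  RA = AA·0.8192
AA = (1.052 − 1.011)/(1.052 − 1)·100 = 78.8462
RA = 78.8462·0.8192

64.5908 %


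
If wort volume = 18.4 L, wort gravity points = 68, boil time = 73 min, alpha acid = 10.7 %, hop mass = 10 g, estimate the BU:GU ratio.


U = 1.65·0.000125^(GP/1000)·(1−e^(−0.04t))/4.15;  IBU = (α/100)·m·U·1000/V;  BU:GU = IBU/GP
U = 1.65·0.000125^(68/1000)·(1−e^(−0.04·73))/4.15 = 0.2041
IBU = (10.7/100)·10·0.2041·1000/18.4 = 11.8717
BU:GU = 11.8717/68

0.1746


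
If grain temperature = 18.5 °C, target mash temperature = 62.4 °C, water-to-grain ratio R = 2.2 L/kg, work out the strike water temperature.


T_strike = (0.41/R)·(T_mash − T_grain) + T_mash
T_strike = (0.41/2.2)·(62.4 − 18.5) + 62.4

70.5814 °C


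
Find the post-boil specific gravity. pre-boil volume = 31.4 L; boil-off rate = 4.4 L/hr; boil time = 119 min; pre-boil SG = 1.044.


V_post = V_pre − rate·(t/60);  SG_post = 1 + (SG_pre−1)·V_pre/V_post
V_post = 31.4 − 4.4·(119/60) = 22.6733
SG_post = 1 + (1.044 − 1)·31.4/22.6733

1.0609


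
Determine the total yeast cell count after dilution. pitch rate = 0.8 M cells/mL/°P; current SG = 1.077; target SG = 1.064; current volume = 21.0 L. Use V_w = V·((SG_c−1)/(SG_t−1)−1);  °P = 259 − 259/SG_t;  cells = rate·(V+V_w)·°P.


V_w = 21.0·((1.077−1)/(1.064−1)−1) = 4.2656
V_final = 21.0 + 4.2656 = 25.2656
°P = 259 − 259/1.064 = 15.5789
cells = 0.8·25.2656·15.5789

314.8895 billion cells


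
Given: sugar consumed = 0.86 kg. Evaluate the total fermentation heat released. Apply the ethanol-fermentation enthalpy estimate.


Q = m_sugar · 590 kJ/kg
Q = 0.86 · 590

507.4000 kJ


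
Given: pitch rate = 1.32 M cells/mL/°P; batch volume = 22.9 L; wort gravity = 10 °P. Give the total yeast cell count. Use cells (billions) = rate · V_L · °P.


cells = 1.32 · 22.9 · 10

302.2800 billion cells


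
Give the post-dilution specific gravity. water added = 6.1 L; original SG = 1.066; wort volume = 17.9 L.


SG_new = 1 + (SG_old − 1)·V_old/(V_old + V_water)
pts = (1.066 − 1)·1000·17.9/(17.9 + 6.1) = 49.2250
SG_new = 1 + 49.2250/1000

1.0492


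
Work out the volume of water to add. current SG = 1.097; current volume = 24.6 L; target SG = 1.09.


V_water = V·((SG_curr − 1)/(SG_target − 1) − 1)
V_water = 24.6·((1.097 − 1)/(1.09 − 1) − 1)

1.9133 L


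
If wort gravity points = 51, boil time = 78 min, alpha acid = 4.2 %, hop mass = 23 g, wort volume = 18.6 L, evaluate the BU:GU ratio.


U = 1.65·0.000125^(GP/1000)·(1−e^(−0.04t))/4.15;  IBU = (α/100)·m·U·1000/V;  BU:GU = IBU/GP
U = 1.65·0.000125^(51/1000)·(1−e^(−0.04·78))/4.15 = 0.2403
IBU = (4.2/100)·23·0.2403·1000/18.6 = 12.4804
BU:GU = 12.4804/51

0.2447


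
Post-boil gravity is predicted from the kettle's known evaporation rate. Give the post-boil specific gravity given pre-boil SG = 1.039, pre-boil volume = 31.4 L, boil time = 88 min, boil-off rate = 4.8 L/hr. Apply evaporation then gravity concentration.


V_post = V_pre − rate·(t/60);  SG_post = 1 + (SG_pre−1)·V_pre/V_post
V_post = 31.4 − 4.8·(88/60) = 24.3600
SG_post = 1 + (1.039 − 1)·31.4/24.3600

1.0503


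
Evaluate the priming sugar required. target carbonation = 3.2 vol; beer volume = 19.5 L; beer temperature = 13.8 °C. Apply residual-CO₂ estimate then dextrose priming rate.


residual = 14.695·(0.01821 + 0.09011·e^(−0.04·T));  sugar = (target − residual)·4.0·V
residual = 14.695·(0.01821 + 0.09011·e^(−0.04·13.8)) = 1.0300
sugar = (3.2 − 1.0300)·4.0·19.5

169.2563 g


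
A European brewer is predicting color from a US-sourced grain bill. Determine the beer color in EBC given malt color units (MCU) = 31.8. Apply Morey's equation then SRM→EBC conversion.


SRM = 1.4922·MCU^0.6859;  EBC = SRM·1.97
SRM = 1.4922·31.8^0.6859 = 16.0082
EBC = 16.0082·1.97

31.5361 EBC


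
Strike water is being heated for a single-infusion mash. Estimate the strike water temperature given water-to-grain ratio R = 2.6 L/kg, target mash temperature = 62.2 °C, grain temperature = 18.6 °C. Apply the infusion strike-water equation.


T_strike = (0.41/R)·(T_mash − T_grain) + T_mash
T_strike = (0.41/2.6)·(62.2 − 18.6) + 62.2

69.0754 °C


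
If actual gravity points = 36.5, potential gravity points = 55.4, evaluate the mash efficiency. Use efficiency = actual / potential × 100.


efficiency = 36.5 / 55.4 × 100

65.8845 %


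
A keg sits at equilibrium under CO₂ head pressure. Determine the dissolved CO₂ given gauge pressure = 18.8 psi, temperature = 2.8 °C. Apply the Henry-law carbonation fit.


vols = (P + 14.695)·(0.01821 + 0.09011·e^(−0.04·T))
vols = (18.8 + 14.695)·(0.01821 + 0.09011·e^(−0.04·2.8))

3.3084 volumes


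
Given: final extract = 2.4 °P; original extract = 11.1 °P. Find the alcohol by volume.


SG = 259/(259 − P);  ABV = (OG − FG)·131.25
OG = 259/(259 − 11.1) = 1.0448
FG = 259/(259 − 2.4) = 1.0094
ABV = (1.0448 − 1.0094)·131.25

4.6493 % ABV


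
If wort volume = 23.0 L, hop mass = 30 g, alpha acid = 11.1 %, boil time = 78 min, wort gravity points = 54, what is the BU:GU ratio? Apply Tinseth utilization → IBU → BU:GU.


U = 1.65·0.000125^(GP/1000)·(1−e^(−0.04t))/4.15;  IBU = (α/100)·m·U·1000/V;  BU:GU = IBU/GP
U = 1.65·0.000125^(54/1000)·(1−e^(−0.04·78))/4.15 = 0.2339
IBU = (11.1/100)·30·0.2339·1000/23.0 = 33.8666
BU:GU = 33.8666/54

0.6272


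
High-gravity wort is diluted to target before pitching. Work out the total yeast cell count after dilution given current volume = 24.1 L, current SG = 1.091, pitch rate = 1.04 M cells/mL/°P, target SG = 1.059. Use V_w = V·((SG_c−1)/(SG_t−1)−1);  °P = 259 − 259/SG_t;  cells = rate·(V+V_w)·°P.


V_w = 24.1·((1.091−1)/(1.059−1)−1) = 13.0712
V_final = 24.1 + 13.0712 = 37.1712
°P = 259 − 259/1.059 = 14.4297
cells = 1.04·37.1712·14.4297

557.8219 billion cells


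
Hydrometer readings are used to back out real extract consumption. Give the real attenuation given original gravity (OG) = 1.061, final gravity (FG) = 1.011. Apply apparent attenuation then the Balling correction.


AA = (OG−FG)/(OG−1)·100;  RA = AA·0.8192
AA = (1.061 − 1.011)/(1.061 − 1)·100 = 81.9672
RA = 81.9672·0.8192

67.1475 %


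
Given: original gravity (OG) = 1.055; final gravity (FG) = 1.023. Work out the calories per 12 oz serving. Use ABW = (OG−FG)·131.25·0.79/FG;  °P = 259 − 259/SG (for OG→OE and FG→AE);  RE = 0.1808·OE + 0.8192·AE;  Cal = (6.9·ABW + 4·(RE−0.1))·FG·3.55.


ABW = (1.055 − 1.023)·131.25·0.79/1.023 = 3.2434
OE = 259 − 259/1.055 = 13.5024 °P
AE = 259 − 259/1.023 = 5.8231 °P
RE = 0.1808·13.5024 + 0.8192·5.8231 = 7.2115 °P
Cal = (6.9·3.2434 + 4·(7.2115−0.1))·1.023·3.55

184.5801 kcal


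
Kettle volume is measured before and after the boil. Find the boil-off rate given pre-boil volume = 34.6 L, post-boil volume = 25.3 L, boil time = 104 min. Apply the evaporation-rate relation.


rate = (V_pre − V_post) / (t_min/60)
rate = (34.6 − 25.3) / (104/60)

5.3654 L/hr


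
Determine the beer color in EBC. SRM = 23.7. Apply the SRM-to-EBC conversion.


EBC = SRM · 1.97
EBC = 23.7 · 1.97

46.6890 EBC


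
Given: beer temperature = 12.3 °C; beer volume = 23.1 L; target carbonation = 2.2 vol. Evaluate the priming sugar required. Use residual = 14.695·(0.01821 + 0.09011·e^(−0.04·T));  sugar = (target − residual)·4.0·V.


residual = 14.695·(0.01821 + 0.09011·e^(−0.04·12.3)) = 1.0772
sugar = (2.2 − 1.0772)·4.0·23.1

103.7472 g


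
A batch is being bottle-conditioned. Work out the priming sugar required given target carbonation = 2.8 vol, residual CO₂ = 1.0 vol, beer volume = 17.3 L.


sugar = (target − residual)·4.0·V
sugar = (2.8 − 1.0)·4.0·17.3

124.5600 g


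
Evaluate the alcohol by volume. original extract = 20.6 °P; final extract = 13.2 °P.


SG = 259/(259 − P);  ABV = (OG − FG)·131.25
OG = 259/(259 − 20.6) = 1.0864
FG = 259/(259 − 13.2) = 1.0537
ABV = (1.0864 − 1.0537)·131.25

4.2928 % ABV


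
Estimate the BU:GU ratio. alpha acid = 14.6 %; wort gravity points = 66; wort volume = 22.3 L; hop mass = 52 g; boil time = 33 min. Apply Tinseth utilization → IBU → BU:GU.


U = 1.65·0.000125^(GP/1000)·(1−e^(−0.04t))/4.15;  IBU = (α/100)·m·U·1000/V;  BU:GU = IBU/GP
U = 1.65·0.000125^(66/1000)·(1−e^(−0.04·33))/4.15 = 0.1610
IBU = (14.6/100)·52·0.1610·1000/22.3 = 54.8160
BU:GU = 54.8160/66

0.8305


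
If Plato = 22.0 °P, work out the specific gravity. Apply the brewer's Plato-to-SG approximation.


SG = 259/(259 − P)
SG = 259/(259 − 22.0)

1.0928


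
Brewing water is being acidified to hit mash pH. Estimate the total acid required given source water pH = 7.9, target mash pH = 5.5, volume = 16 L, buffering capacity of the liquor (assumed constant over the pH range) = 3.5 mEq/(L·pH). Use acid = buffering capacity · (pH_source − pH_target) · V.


acid = 3.5 · (7.9 − 5.5) · 16

134.4000 mEq


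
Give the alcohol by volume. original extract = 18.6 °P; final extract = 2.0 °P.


SG = 259/(259 − P);  ABV = (OG − FG)·131.25
OG = 259/(259 − 18.6) = 1.0774
FG = 259/(259 − 2.0) = 1.0078
ABV = (1.0774 − 1.0078)·131.25

9.1335 % ABV


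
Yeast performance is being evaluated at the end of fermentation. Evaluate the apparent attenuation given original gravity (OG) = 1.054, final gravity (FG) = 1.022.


AA = (OG − FG)/(OG − 1) · 100
AA = (1.054 − 1.022)/(1.054 − 1) · 100

59.2593 %


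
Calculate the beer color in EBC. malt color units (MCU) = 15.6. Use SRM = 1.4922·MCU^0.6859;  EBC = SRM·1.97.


SRM = 1.4922·15.6^0.6859 = 9.8218
EBC = 9.8218·1.97

19.3490 EBC


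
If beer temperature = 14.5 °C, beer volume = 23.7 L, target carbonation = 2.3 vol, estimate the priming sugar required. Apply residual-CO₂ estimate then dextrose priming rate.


residual = 14.695·(0.01821 + 0.09011·e^(−0.04·T));  sugar = (target − residual)·4.0·V
residual = 14.695·(0.01821 + 0.09011·e^(−0.04·14.5)) = 1.0090
sugar = (2.3 − 1.0090)·4.0·23.7

122.3873 g


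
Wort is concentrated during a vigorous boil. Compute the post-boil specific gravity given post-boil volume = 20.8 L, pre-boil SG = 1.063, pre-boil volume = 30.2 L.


SG_post = 1 + (SG_pre − 1)·V_pre/V_post
pts_pre = (1.063 − 1)·1000 = 63.0000
pts_post = 63.0000·30.2/20.8 = 91.4712
SG_post = 1 + 91.4712/1000

1.0915


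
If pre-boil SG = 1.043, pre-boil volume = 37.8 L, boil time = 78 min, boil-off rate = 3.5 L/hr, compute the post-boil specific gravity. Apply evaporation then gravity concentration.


V_post = V_pre − rate·(t/60);  SG_post = 1 + (SG_pre−1)·V_pre/V_post
V_post = 37.8 − 3.5·(78/60) = 33.2500
SG_post = 1 + (1.043 − 1)·37.8/33.2500

1.0489


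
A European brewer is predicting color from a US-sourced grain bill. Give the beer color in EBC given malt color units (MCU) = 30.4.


SRM = 1.4922·MCU^0.6859;  EBC = SRM·1.97
SRM = 1.4922·30.4^0.6859 = 15.5214
EBC = 15.5214·1.97

30.5771 EBC


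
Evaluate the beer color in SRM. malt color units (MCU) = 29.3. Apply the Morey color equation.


SRM = 1.4922 · MCU^0.6859
SRM = 1.4922 · 29.3^0.6859

15.1339 SRM


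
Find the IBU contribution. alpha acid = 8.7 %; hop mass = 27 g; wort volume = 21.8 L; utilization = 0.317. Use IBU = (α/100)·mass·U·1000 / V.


IBU = (8.7/100)·27·0.317·1000 / 21.8

34.1575 IBU


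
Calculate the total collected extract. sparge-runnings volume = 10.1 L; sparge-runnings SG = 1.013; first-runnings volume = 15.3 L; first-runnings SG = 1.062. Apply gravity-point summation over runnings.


total = Σ (SG_i − 1)·1000·V_i
first = (1.062 − 1)·1000·15.3 = 948.6000
sparge = (1.013 − 1)·1000·10.1 = 131.3000
total = 948.6000 + 131.3000

1079.9000 gravity·L


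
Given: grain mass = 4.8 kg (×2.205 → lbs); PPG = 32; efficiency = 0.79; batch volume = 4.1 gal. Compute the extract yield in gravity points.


points = lbs × PPG × eff / vol
lbs = 4.8 × 2.205 = 10.5840
points = 10.5840 × 32 × 0.79 / 4.1

65.2594 points


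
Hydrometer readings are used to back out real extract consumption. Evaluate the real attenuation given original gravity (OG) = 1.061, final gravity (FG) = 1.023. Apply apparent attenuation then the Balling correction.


AA = (OG−FG)/(OG−1)·100;  RA = AA·0.8192
AA = (1.061 − 1.023)/(1.061 − 1)·100 = 62.2951
RA = 62.2951·0.8192

51.0321 %


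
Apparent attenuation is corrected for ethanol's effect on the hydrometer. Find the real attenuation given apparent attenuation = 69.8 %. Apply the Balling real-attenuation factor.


RA = AA · 0.8192
RA = 69.8 · 0.8192

57.1802 %


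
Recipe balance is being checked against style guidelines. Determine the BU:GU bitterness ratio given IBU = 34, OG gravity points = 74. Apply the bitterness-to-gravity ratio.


BU:GU = IBU / OG_points
BU:GU = 34 / 74

0.4595


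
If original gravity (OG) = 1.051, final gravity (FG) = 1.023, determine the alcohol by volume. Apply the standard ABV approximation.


ABV = (OG − FG) · 131.25
ABV = (1.051 − 1.023) · 131.25

3.6750 % ABV


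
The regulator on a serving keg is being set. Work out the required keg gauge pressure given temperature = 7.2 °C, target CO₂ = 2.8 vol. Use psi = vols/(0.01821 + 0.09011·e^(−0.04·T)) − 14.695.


psi = 2.8/(0.01821 + 0.09011·e^(−0.04·7.2)) − 14.695

17.9501 psi


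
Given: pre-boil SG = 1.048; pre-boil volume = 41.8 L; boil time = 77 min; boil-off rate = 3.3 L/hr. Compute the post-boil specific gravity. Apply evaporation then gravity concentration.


V_post = V_pre − rate·(t/60);  SG_post = 1 + (SG_pre−1)·V_pre/V_post
V_post = 41.8 − 3.3·(77/60) = 37.5650
SG_post = 1 + (1.048 − 1)·41.8/37.5650

1.0534


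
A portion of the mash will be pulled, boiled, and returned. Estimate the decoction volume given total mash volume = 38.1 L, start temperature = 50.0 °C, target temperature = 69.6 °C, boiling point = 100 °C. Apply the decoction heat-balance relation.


V_dec = V_total·(T_target − T_start)/(T_boil − T_start)
V_dec = 38.1·(69.6 − 50.0)/(100 − 50.0)

14.9352 L
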